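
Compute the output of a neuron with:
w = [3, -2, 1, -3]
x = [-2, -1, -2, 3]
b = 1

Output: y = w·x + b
y = -14

y = (3)(-2) + (-2)(-1) + (1)(-2) + (-3)(3) + 1 = -14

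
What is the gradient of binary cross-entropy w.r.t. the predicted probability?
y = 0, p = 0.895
∂L/∂p = 9.524

∂L/∂p = -y/p + (1-y)/(1-p) = 0 + 1/0.105 = 9.524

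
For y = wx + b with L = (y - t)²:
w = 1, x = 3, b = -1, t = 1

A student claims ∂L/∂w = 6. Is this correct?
Correct

y = (1)(3) + -1 = 2
∂L/∂y = 2(y - t) = 2(2 - 1) = 2
∂y/∂w = x = 3
∂L/∂w = 2 × 3 = 6

Claimed value: 6
Correct: The correct gradient is 6.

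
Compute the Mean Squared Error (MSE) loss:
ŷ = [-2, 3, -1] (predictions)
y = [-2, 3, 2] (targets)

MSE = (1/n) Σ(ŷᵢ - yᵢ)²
MSE = 3

MSE = (1/3)((-2--2)² + (3-3)² + (-1-2)²) = (1/3)(0 + 0 + 9) = 3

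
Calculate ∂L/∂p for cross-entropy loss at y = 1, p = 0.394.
∂L/∂p = -2.538

∂L/∂p = -y/p + (1-y)/(1-p) = -1/0.394 + 0 = -2.538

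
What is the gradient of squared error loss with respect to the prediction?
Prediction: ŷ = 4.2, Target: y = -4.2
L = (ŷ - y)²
∂L/∂ŷ = 16.8

∂L/∂ŷ = 2(ŷ - y) = 2(4.2 - -4.2) = 2(8.4) = 16.8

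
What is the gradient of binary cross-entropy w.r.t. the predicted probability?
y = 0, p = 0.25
∂L/∂p = 1.333

∂L/∂p = -y/p + (1-y)/(1-p) = 0 + 1/0.75 = 1.333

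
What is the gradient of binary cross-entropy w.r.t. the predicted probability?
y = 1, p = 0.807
∂L/∂p = -1.239

∂L/∂p = -y/p + (1-y)/(1-p) = -1/0.807 + 0 = -1.239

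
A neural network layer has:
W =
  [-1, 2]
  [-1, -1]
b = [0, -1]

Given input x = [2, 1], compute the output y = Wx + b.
y = [0, -4]

Wx = [-1×2 + 2×1, -1×2 + -1×1]
   = [0, -3]
y = Wx + b = [0 + 0, -3 + -1] = [0, -4]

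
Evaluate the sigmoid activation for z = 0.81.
0.6921

sigmoid(0.81) = 1/(1 + e^(-0.81)) = 1/(1 + 0.4449) = 0.6921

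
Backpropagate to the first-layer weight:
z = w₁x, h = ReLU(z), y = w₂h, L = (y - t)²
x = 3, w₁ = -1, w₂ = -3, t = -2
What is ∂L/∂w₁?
∂L/∂w₁ = 0

Forward pass:
z = w₁x = -1×3 = -3
h = ReLU(-3) = 0
y = w₂h = -3×0 = 0

Backward pass:
∂L/∂y = 2(y - t) = 2(0 - -2) = 4
∂y/∂h = w₂ = -3
∂h/∂z = 0 (ReLU derivative)
∂z/∂w₁ = x = 3

∂L/∂w₁ = 4 × -3 × 0 × 3 = 0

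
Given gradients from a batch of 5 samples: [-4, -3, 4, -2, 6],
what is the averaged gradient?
Average gradient = 0.2

Average = (1/5)(-4 + -3 + 4 + -2 + 6) = 1/5 = 0.2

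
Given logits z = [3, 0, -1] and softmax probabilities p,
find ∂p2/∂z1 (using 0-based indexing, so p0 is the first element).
∂p2/∂z1 = -0.0007993

p = softmax(z) = [0.9362, 0.04661, 0.01715]
p2 = 0.01715, p1 = 0.04661

∂p2/∂z1 = -p2 × p1 = -0.01715 × 0.04661 = -0.0007993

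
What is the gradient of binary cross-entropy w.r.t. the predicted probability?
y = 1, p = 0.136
∂L/∂p = -7.353

∂L/∂p = -y/p + (1-y)/(1-p) = -1/0.136 + 0 = -7.353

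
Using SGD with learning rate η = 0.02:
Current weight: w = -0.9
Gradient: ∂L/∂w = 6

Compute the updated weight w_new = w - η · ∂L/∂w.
w_new = -1.02

w_new = w - η·∂L/∂w = -0.9 - 0.02×(6) = -0.9 - (0.12) = -1.02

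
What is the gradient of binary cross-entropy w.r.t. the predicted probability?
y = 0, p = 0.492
∂L/∂p = 1.969

∂L/∂p = -y/p + (1-y)/(1-p) = 0 + 1/0.508 = 1.969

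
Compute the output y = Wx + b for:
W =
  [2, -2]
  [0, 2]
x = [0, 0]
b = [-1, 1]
y = [-1, 1]

Wx = [2×0 + -2×0, 0×0 + 2×0]
   = [0, 0]
y = Wx + b = [0 + -1, 0 + 1] = [-1, 1]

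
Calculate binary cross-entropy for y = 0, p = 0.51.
L = 0.7133

L = -0·log(0.51) - 1·log(0.49) = -log(0.49) = 0.7133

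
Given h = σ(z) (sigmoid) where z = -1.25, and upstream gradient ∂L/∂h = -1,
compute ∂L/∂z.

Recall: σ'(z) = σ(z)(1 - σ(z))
∂L/∂z = -0.1731

σ(-1.25) = 0.2227
σ'(-1.25) = σ(-1.25)(1 - σ(-1.25)) = 0.2227 × 0.7773 = 0.1731
∂L/∂z = ∂L/∂h · σ'(z) = -1 × 0.1731 = -0.1731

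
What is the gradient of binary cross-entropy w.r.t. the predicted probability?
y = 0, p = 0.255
∂L/∂p = 1.342

∂L/∂p = -y/p + (1-y)/(1-p) = 0 + 1/0.745 = 1.342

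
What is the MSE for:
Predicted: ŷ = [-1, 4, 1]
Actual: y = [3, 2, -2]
MSE = 9.667

MSE = (1/3)((-1-3)² + (4-2)² + (1--2)²) = (1/3)(16 + 4 + 9) = 9.667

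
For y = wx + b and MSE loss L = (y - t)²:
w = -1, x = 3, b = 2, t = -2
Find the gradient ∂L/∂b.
∂L/∂b = 2

y = wx + b = (-1)(3) + 2 = -1
∂L/∂y = 2(y - t) = 2(-1 - -2) = 2
∂y/∂b = 1
∂L/∂b = ∂L/∂y · ∂y/∂b = 2 × 1 = 2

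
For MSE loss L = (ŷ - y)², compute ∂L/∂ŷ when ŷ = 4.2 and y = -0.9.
∂L/∂ŷ = 10.2

∂L/∂ŷ = 2(ŷ - y) = 2(4.2 - -0.9) = 2(5.1) = 10.2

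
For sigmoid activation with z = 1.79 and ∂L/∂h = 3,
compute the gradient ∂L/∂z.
∂L/∂z = 0.3678

σ(1.79) = 0.8569
σ'(1.79) = σ(1.79)(1 - σ(1.79)) = 0.8569 × 0.1431 = 0.1226
∂L/∂z = ∂L/∂h · σ'(z) = 3 × 0.1226 = 0.3678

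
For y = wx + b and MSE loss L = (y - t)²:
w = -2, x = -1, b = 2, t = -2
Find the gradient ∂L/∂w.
∂L/∂w = -12

y = wx + b = (-2)(-1) + 2 = 4
∂L/∂y = 2(y - t) = 2(4 - -2) = 12
∂y/∂w = x = -1
∂L/∂w = ∂L/∂y · ∂y/∂w = 12 × -1 = -12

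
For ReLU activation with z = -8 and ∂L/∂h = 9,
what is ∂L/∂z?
∂L/∂z = 0

h = ReLU(-8) = 0
Since z < 0: ∂h/∂z = 0
∂L/∂z = ∂L/∂h · ∂h/∂z = 9 × 0 = 0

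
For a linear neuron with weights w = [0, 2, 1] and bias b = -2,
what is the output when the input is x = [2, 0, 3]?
y = 1

y = (0)(2) + (2)(0) + (1)(3) + -2 = 1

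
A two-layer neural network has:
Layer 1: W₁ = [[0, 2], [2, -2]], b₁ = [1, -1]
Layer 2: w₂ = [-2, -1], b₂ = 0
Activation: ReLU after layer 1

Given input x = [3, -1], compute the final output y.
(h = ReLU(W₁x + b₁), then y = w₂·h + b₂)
y = -7

Layer 1 pre-activation: z₁ = [-1, 7]
After ReLU: h = [0, 7]
Layer 2 output: y = -2×0 + -1×7 + 0 = -7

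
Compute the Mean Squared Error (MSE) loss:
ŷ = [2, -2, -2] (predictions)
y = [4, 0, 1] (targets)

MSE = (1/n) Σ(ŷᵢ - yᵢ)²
MSE = 5.667

MSE = (1/3)((2-4)² + (-2-0)² + (-2-1)²) = (1/3)(4 + 4 + 9) = 5.667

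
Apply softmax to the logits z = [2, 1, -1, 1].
p = [0.5601, 0.206, 0.0279, 0.206]

exp(z) = [7.389, 2.718, 0.3679, 2.718]
Sum = 13.19
p = [0.5601, 0.206, 0.0279, 0.206]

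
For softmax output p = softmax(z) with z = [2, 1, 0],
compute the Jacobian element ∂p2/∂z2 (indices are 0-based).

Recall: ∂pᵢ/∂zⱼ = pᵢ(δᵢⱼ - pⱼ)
∂p2/∂z2 = 0.08193

p = softmax(z) = [0.6652, 0.2447, 0.09003]
p2 = 0.09003

∂p2/∂z2 = p2(1 - p2) = 0.09003 × (1 - 0.09003) = 0.08193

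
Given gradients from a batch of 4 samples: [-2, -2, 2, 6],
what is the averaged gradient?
Average gradient = 1

Average = (1/4)(-2 + -2 + 2 + 6) = 4/4 = 1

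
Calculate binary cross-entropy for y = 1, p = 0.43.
L = 0.844

L = -1·log(0.43) - 0·log(0.57) = -log(0.43) = 0.844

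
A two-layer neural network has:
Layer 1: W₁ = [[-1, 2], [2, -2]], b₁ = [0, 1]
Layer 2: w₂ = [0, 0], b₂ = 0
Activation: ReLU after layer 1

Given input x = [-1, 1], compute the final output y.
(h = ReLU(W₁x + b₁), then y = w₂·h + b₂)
y = 0

Layer 1 pre-activation: z₁ = [3, -3]
After ReLU: h = [3, 0]
Layer 2 output: y = 0×3 + 0×0 + 0 = 0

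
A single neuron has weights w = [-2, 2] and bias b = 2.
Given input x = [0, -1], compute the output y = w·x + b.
y = 0

y = (-2)(0) + (2)(-1) + 2 = 0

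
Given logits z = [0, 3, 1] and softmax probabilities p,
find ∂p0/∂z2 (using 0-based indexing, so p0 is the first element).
∂p0/∂z2 = -0.004797

p = softmax(z) = [0.04201, 0.8438, 0.1142]
p0 = 0.04201, p2 = 0.1142

∂p0/∂z2 = -p0 × p2 = -0.04201 × 0.1142 = -0.004797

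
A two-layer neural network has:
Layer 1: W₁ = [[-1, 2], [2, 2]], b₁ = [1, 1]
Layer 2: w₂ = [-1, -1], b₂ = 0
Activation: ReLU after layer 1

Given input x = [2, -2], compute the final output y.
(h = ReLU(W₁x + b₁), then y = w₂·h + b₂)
y = -1

Layer 1 pre-activation: z₁ = [-5, 1]
After ReLU: h = [0, 1]
Layer 2 output: y = -1×0 + -1×1 + 0 = -1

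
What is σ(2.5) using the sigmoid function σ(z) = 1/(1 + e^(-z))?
0.9241

sigmoid(2.5) = 1/(1 + e^(-2.5)) = 1/(1 + 0.08208) = 0.9241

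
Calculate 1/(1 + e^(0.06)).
0.485

sigmoid(-0.06) = 1/(1 + e^(0.06)) = 1/(1 + 1.062) = 0.485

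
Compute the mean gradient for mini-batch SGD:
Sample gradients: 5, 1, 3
Average gradient = 3

Average = (1/3)(5 + 1 + 3) = 9/3 = 3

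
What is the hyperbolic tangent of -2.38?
-0.983

tanh(-2.38) = (e^(-2.38) - e^(2.38))/(e^(-2.38) + e^(2.38)) = -0.983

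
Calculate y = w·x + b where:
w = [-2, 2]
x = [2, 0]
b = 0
y = -4

y = (-2)(2) + (2)(0) + 0 = -4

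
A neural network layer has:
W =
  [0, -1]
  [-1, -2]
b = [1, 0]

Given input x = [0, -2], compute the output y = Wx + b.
y = [3, 4]

Wx = [0×0 + -1×-2, -1×0 + -2×-2]
   = [2, 4]
y = Wx + b = [2 + 1, 4 + 0] = [3, 4]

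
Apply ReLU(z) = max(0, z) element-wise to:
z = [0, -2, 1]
h = [0, 0, 1]

ReLU applied element-wise: max(0,0)=0, max(0,-2)=0, max(0,1)=1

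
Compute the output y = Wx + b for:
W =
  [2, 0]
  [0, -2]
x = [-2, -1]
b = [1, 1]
y = [-3, 3]

Wx = [2×-2 + 0×-1, 0×-2 + -2×-1]
   = [-4, 2]
y = Wx + b = [-4 + 1, 2 + 1] = [-3, 3]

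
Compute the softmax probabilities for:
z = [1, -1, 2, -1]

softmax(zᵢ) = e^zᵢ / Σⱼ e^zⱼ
p = [0.2507, 0.0339, 0.6815, 0.0339]

exp(z) = [2.718, 0.3679, 7.389, 0.3679]
Sum = 10.84
p = [0.2507, 0.0339, 0.6815, 0.0339]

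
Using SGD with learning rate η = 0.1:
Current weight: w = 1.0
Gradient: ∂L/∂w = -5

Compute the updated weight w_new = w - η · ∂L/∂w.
w_new = 1.5

w_new = w - η·∂L/∂w = 1.0 - 0.1×(-5) = 1.0 - (-0.5) = 1.5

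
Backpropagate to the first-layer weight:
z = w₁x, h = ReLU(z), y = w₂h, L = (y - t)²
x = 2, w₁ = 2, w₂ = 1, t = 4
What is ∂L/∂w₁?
∂L/∂w₁ = 0

Forward pass:
z = w₁x = 2×2 = 4
h = ReLU(4) = 4
y = w₂h = 1×4 = 4

Backward pass:
∂L/∂y = 2(y - t) = 2(4 - 4) = 0
∂y/∂h = w₂ = 1
∂h/∂z = 1 (ReLU derivative)
∂z/∂w₁ = x = 2

∂L/∂w₁ = 0 × 1 × 1 × 2 = 0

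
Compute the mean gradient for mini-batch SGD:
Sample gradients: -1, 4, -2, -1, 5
Average gradient = 1

Average = (1/5)(-1 + 4 + -2 + -1 + 5) = 5/5 = 1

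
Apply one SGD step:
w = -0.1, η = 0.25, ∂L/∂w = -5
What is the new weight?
w_new = 1.15

w_new = w - η·∂L/∂w = -0.1 - 0.25×(-5) = -0.1 - (-1.25) = 1.15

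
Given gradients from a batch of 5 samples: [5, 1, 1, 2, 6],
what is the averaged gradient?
Average gradient = 3

Average = (1/5)(5 + 1 + 1 + 2 + 6) = 15/5 = 3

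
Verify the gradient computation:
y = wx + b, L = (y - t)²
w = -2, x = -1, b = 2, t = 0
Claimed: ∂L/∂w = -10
Incorrect

y = (-2)(-1) + 2 = 4
∂L/∂y = 2(y - t) = 2(4 - 0) = 8
∂y/∂w = x = -1
∂L/∂w = 8 × -1 = -8

Claimed value: -10
Incorrect: The correct gradient is -8.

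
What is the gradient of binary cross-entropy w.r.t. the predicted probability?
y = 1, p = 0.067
∂L/∂p = -14.93

∂L/∂p = -y/p + (1-y)/(1-p) = -1/0.067 + 0 = -14.93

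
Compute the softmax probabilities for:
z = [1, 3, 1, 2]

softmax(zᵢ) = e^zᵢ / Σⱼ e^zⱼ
p = [0.0826, 0.6103, 0.0826, 0.2245]

exp(z) = [2.718, 20.09, 2.718, 7.389]
Sum = 32.91
p = [0.0826, 0.6103, 0.0826, 0.2245]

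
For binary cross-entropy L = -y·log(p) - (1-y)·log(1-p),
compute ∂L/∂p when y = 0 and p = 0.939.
∂L/∂p = 16.39

∂L/∂p = -y/p + (1-y)/(1-p) = 0 + 1/0.061 = 16.39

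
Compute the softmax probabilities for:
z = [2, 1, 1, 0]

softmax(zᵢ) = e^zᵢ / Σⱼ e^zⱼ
p = [0.5344, 0.1966, 0.1966, 0.0723]

exp(z) = [7.389, 2.718, 2.718, 1]
Sum = 13.83
p = [0.5344, 0.1966, 0.1966, 0.0723]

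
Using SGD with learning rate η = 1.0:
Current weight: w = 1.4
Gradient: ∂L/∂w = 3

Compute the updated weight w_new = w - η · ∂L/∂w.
w_new = -1.6

w_new = w - η·∂L/∂w = 1.4 - 1.0×(3) = 1.4 - (3) = -1.6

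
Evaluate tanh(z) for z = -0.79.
-0.6584

tanh(-0.79) = (e^(-0.79) - e^(0.79))/(e^(-0.79) + e^(0.79)) = -0.6584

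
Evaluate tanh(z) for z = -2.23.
-0.9771

tanh(-2.23) = (e^(-2.23) - e^(2.23))/(e^(-2.23) + e^(2.23)) = -0.9771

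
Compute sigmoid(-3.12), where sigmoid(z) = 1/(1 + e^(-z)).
0.04229

sigmoid(-3.12) = 1/(1 + e^(3.12)) = 1/(1 + 22.65) = 0.04229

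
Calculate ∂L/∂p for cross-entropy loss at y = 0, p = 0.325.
∂L/∂p = 1.481

∂L/∂p = -y/p + (1-y)/(1-p) = 0 + 1/0.675 = 1.481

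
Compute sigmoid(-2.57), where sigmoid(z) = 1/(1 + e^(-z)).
0.07109

sigmoid(-2.57) = 1/(1 + e^(2.57)) = 1/(1 + 13.07) = 0.07109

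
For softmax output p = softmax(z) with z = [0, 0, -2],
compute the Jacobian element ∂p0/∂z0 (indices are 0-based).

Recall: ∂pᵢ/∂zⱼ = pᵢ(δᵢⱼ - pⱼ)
∂p0/∂z0 = 0.249

p = softmax(z) = [0.4683, 0.4683, 0.06338]
p0 = 0.4683

∂p0/∂z0 = p0(1 - p0) = 0.4683 × (1 - 0.4683) = 0.249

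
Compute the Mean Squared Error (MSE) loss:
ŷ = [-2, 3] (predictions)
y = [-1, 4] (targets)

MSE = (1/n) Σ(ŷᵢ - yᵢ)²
MSE = 1

MSE = (1/2)((-2--1)² + (3-4)²) = (1/2)(1 + 1) = 1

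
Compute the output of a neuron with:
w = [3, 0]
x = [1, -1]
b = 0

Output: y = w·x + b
y = 3

y = (3)(1) + (0)(-1) + 0 = 3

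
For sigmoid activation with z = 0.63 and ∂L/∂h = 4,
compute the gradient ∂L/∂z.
∂L/∂z = 0.907

σ(0.63) = 0.6525
σ'(0.63) = σ(0.63)(1 - σ(0.63)) = 0.6525 × 0.3475 = 0.2267
∂L/∂z = ∂L/∂h · σ'(z) = 4 × 0.2267 = 0.907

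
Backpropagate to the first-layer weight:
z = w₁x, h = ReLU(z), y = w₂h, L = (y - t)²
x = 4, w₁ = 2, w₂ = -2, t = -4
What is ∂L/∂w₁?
∂L/∂w₁ = 192

Forward pass:
z = w₁x = 2×4 = 8
h = ReLU(8) = 8
y = w₂h = -2×8 = -16

Backward pass:
∂L/∂y = 2(y - t) = 2(-16 - -4) = -24
∂y/∂h = w₂ = -2
∂h/∂z = 1 (ReLU derivative)
∂z/∂w₁ = x = 4

∂L/∂w₁ = -24 × -2 × 1 × 4 = 192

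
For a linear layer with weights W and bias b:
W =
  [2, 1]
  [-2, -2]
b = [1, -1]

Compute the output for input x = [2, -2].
y = [3, -1]

Wx = [2×2 + 1×-2, -2×2 + -2×-2]
   = [2, 0]
y = Wx + b = [2 + 1, 0 + -1] = [3, -1]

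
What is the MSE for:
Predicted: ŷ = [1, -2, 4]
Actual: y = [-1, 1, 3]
MSE = 4.667

MSE = (1/3)((1--1)² + (-2-1)² + (4-3)²) = (1/3)(4 + 9 + 1) = 4.667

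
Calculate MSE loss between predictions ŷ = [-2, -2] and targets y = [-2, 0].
MSE = 2

MSE = (1/2)((-2--2)² + (-2-0)²) = (1/2)(0 + 4) = 2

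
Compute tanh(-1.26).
-0.8511

tanh(-1.26) = (e^(-1.26) - e^(1.26))/(e^(-1.26) + e^(1.26)) = -0.8511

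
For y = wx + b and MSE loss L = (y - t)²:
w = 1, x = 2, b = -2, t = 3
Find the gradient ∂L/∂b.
∂L/∂b = -6

y = wx + b = (1)(2) + -2 = 0
∂L/∂y = 2(y - t) = 2(0 - 3) = -6
∂y/∂b = 1
∂L/∂b = ∂L/∂y · ∂y/∂b = -6 × 1 = -6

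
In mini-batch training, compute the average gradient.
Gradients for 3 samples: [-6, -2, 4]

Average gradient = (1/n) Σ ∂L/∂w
Average gradient = -1.333

Average = (1/3)(-6 + -2 + 4) = -4/3 = -1.333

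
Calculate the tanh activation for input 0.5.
0.4621

tanh(0.5) = (e^(0.5) - e^(-0.5))/(e^(0.5) + e^(-0.5)) = 0.4621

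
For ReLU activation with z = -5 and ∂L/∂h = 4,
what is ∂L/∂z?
∂L/∂z = 0

h = ReLU(-5) = 0
Since z < 0: ∂h/∂z = 0
∂L/∂z = ∂L/∂h · ∂h/∂z = 4 × 0 = 0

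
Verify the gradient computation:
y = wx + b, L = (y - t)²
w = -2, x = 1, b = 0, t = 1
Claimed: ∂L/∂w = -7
Incorrect

y = (-2)(1) + 0 = -2
∂L/∂y = 2(y - t) = 2(-2 - 1) = -6
∂y/∂w = x = 1
∂L/∂w = -6 × 1 = -6

Claimed value: -7
Incorrect: The correct gradient is -6.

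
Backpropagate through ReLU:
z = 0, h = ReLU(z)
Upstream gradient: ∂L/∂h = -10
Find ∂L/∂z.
∂L/∂z = 0

h = ReLU(0) = 0
At z = 0: ∂h/∂z = 0 (by convention)
∂L/∂z = ∂L/∂h · ∂h/∂z = -10 × 0 = 0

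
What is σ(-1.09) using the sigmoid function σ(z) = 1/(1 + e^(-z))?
0.2516

sigmoid(-1.09) = 1/(1 + e^(1.09)) = 1/(1 + 2.974) = 0.2516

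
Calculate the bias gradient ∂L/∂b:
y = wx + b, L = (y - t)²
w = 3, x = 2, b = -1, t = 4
∂L/∂b = 2

y = wx + b = (3)(2) + -1 = 5
∂L/∂y = 2(y - t) = 2(5 - 4) = 2
∂y/∂b = 1
∂L/∂b = ∂L/∂y · ∂y/∂b = 2 × 1 = 2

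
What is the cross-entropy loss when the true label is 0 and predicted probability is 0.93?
L = 2.659

L = -0·log(0.93) - 1·log(0.07) = -log(0.07) = 2.659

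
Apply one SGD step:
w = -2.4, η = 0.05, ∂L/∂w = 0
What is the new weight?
w_new = -2.4

w_new = w - η·∂L/∂w = -2.4 - 0.05×(0) = -2.4 - (0) = -2.4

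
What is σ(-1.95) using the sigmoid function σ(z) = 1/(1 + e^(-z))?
0.1246

sigmoid(-1.95) = 1/(1 + e^(1.95)) = 1/(1 + 7.029) = 0.1246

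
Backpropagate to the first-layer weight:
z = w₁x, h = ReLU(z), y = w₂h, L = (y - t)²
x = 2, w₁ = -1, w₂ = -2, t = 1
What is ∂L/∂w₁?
∂L/∂w₁ = 0

Forward pass:
z = w₁x = -1×2 = -2
h = ReLU(-2) = 0
y = w₂h = -2×0 = 0

Backward pass:
∂L/∂y = 2(y - t) = 2(0 - 1) = -2
∂y/∂h = w₂ = -2
∂h/∂z = 0 (ReLU derivative)
∂z/∂w₁ = x = 2

∂L/∂w₁ = -2 × -2 × 0 × 2 = 0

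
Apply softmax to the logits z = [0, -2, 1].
p = [0.2595, 0.0351, 0.7054]

exp(z) = [1, 0.1353, 2.718]
Sum = 3.854
p = [0.2595, 0.0351, 0.7054]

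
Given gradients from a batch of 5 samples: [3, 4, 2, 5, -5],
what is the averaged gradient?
Average gradient = 1.8

Average = (1/5)(3 + 4 + 2 + 5 + -5) = 9/5 = 1.8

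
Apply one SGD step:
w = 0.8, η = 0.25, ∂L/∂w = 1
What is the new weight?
w_new = 0.55

w_new = w - η·∂L/∂w = 0.8 - 0.25×(1) = 0.8 - (0.25) = 0.55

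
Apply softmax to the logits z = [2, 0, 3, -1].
p = [0.2562, 0.0347, 0.6964, 0.0128]

exp(z) = [7.389, 1, 20.09, 0.3679]
Sum = 28.84
p = [0.2562, 0.0347, 0.6964, 0.0128]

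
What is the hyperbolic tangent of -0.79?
-0.6584

tanh(-0.79) = (e^(-0.79) - e^(0.79))/(e^(-0.79) + e^(0.79)) = -0.6584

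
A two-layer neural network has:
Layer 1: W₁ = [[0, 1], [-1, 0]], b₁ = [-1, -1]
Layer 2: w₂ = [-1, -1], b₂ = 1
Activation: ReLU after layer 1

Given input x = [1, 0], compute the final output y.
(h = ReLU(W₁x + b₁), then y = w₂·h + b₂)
y = 1

Layer 1 pre-activation: z₁ = [-1, -2]
After ReLU: h = [0, 0]
Layer 2 output: y = -1×0 + -1×0 + 1 = 1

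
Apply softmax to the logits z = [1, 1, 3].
p = [0.1065, 0.1065, 0.787]

exp(z) = [2.718, 2.718, 20.09]
Sum = 25.52
p = [0.1065, 0.1065, 0.787]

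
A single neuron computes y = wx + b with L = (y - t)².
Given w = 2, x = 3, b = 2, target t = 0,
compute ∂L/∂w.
∂L/∂w = 48

y = wx + b = (2)(3) + 2 = 8
∂L/∂y = 2(y - t) = 2(8 - 0) = 16
∂y/∂w = x = 3
∂L/∂w = ∂L/∂y · ∂y/∂w = 16 × 3 = 48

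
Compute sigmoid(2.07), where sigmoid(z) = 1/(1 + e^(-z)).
0.888

sigmoid(2.07) = 1/(1 + e^(-2.07)) = 1/(1 + 0.1262) = 0.888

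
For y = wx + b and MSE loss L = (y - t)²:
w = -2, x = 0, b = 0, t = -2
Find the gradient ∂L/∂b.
∂L/∂b = 4

y = wx + b = (-2)(0) + 0 = 0
∂L/∂y = 2(y - t) = 2(0 - -2) = 4
∂y/∂b = 1
∂L/∂b = ∂L/∂y · ∂y/∂b = 4 × 1 = 4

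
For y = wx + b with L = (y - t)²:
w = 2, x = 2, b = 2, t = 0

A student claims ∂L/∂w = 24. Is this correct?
Correct

y = (2)(2) + 2 = 6
∂L/∂y = 2(y - t) = 2(6 - 0) = 12
∂y/∂w = x = 2
∂L/∂w = 12 × 2 = 24

Claimed value: 24
Correct: The correct gradient is 24.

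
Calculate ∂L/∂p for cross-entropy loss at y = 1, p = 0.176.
∂L/∂p = -5.682

∂L/∂p = -y/p + (1-y)/(1-p) = -1/0.176 + 0 = -5.682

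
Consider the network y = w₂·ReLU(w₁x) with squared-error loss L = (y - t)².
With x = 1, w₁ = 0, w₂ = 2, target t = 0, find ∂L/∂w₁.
∂L/∂w₁ = 0

Forward pass:
z = w₁x = 0×1 = 0
h = ReLU(0) = 0
y = w₂h = 2×0 = 0

Backward pass:
∂L/∂y = 2(y - t) = 2(0 - 0) = 0
∂y/∂h = w₂ = 2
∂h/∂z = 0 (ReLU derivative)
∂z/∂w₁ = x = 1

∂L/∂w₁ = 0 × 2 × 0 × 1 = 0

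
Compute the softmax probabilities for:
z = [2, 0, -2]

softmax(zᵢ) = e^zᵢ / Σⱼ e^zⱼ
p = [0.8668, 0.1173, 0.0159]

exp(z) = [7.389, 1, 0.1353]
Sum = 8.524
p = [0.8668, 0.1173, 0.0159]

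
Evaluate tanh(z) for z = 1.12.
0.8076

tanh(1.12) = (e^(1.12) - e^(-1.12))/(e^(1.12) + e^(-1.12)) = 0.8076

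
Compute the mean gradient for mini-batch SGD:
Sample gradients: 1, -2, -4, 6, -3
Average gradient = -0.4

Average = (1/5)(1 + -2 + -4 + 6 + -3) = -2/5 = -0.4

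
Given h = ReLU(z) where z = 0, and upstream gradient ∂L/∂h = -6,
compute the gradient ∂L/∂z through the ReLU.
∂L/∂z = 0

h = ReLU(0) = 0
At z = 0: ∂h/∂z = 0 (by convention)
∂L/∂z = ∂L/∂h · ∂h/∂z = -6 × 0 = 0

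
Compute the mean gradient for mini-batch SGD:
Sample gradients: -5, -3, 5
Average gradient = -1

Average = (1/3)(-5 + -3 + 5) = -3/3 = -1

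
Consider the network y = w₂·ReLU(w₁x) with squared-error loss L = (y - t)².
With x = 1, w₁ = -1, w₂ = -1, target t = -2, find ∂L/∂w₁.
∂L/∂w₁ = 0

Forward pass:
z = w₁x = -1×1 = -1
h = ReLU(-1) = 0
y = w₂h = -1×0 = 0

Backward pass:
∂L/∂y = 2(y - t) = 2(0 - -2) = 4
∂y/∂h = w₂ = -1
∂h/∂z = 0 (ReLU derivative)
∂z/∂w₁ = x = 1

∂L/∂w₁ = 4 × -1 × 0 × 1 = 0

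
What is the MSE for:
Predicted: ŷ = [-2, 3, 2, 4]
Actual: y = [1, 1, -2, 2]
MSE = 8.25

MSE = (1/4)((-2-1)² + (3-1)² + (2--2)² + (4-2)²) = (1/4)(9 + 4 + 16 + 4) = 8.25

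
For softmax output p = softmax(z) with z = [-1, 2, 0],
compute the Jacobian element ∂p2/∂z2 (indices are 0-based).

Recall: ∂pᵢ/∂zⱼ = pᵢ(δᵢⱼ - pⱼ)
∂p2/∂z2 = 0.1012

p = softmax(z) = [0.04201, 0.8438, 0.1142]
p2 = 0.1142

∂p2/∂z2 = p2(1 - p2) = 0.1142 × (1 - 0.1142) = 0.1012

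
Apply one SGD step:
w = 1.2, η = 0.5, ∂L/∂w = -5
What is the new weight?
w_new = 3.7

w_new = w - η·∂L/∂w = 1.2 - 0.5×(-5) = 1.2 - (-2.5) = 3.7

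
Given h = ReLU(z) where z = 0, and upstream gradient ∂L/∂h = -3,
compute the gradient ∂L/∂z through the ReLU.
∂L/∂z = 0

h = ReLU(0) = 0
At z = 0: ∂h/∂z = 0 (by convention)
∂L/∂z = ∂L/∂h · ∂h/∂z = -3 × 0 = 0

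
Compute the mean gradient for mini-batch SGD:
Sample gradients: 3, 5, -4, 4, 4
Average gradient = 2.4

Average = (1/5)(3 + 5 + -4 + 4 + 4) = 12/5 = 2.4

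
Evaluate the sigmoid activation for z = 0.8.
0.69

sigmoid(0.8) = 1/(1 + e^(-0.8)) = 1/(1 + 0.4493) = 0.69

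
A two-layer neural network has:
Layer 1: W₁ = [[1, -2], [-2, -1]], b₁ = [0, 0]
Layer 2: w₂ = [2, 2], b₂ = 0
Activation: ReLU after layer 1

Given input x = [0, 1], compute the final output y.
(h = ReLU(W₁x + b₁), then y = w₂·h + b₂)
y = 0

Layer 1 pre-activation: z₁ = [-2, -1]
After ReLU: h = [0, 0]
Layer 2 output: y = 2×0 + 2×0 + 0 = 0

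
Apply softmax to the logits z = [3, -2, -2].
p = [0.9867, 0.0066, 0.0066]

exp(z) = [20.09, 0.1353, 0.1353]
Sum = 20.36
p = [0.9867, 0.0066, 0.0066]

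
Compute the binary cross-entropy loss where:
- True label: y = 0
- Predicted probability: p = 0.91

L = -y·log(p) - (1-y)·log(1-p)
L = 2.408

L = -0·log(0.91) - 1·log(0.09) = -log(0.09) = 2.408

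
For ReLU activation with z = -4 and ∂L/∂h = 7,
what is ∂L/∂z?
∂L/∂z = 0

h = ReLU(-4) = 0
Since z < 0: ∂h/∂z = 0
∂L/∂z = ∂L/∂h · ∂h/∂z = 7 × 0 = 0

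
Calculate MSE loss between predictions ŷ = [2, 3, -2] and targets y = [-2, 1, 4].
MSE = 18.67

MSE = (1/3)((2--2)² + (3-1)² + (-2-4)²) = (1/3)(16 + 4 + 36) = 18.67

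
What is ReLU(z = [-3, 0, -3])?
h = [0, 0, 0]

ReLU applied element-wise: max(0,-3)=0, max(0,0)=0, max(0,-3)=0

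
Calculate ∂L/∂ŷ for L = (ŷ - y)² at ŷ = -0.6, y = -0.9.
∂L/∂ŷ = 0.6

∂L/∂ŷ = 2(ŷ - y) = 2(-0.6 - -0.9) = 2(0.3) = 0.6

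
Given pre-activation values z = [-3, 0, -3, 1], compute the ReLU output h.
h = [0, 0, 0, 1]

ReLU applied element-wise: max(0,-3)=0, max(0,0)=0, max(0,-3)=0, max(0,1)=1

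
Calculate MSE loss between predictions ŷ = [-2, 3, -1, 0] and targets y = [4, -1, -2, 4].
MSE = 17.25

MSE = (1/4)((-2-4)² + (3--1)² + (-1--2)² + (0-4)²) = (1/4)(36 + 16 + 1 + 16) = 17.25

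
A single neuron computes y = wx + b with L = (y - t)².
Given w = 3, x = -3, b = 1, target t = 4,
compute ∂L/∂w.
∂L/∂w = 72

y = wx + b = (3)(-3) + 1 = -8
∂L/∂y = 2(y - t) = 2(-8 - 4) = -24
∂y/∂w = x = -3
∂L/∂w = ∂L/∂y · ∂y/∂w = -24 × -3 = 72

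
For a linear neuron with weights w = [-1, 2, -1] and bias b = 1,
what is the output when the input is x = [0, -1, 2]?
y = -3

y = (-1)(0) + (2)(-1) + (-1)(2) + 1 = -3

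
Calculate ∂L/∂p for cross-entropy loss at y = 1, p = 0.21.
∂L/∂p = -4.762

∂L/∂p = -y/p + (1-y)/(1-p) = -1/0.21 + 0 = -4.762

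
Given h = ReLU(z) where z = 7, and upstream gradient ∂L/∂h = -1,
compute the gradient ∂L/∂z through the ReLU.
∂L/∂z = -1

h = ReLU(7) = 7
Since z > 0: ∂h/∂z = 1
∂L/∂z = ∂L/∂h · ∂h/∂z = -1 × 1 = -1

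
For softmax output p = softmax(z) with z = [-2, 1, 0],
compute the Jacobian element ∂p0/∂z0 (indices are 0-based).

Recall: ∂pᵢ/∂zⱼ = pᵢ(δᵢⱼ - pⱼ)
∂p0/∂z0 = 0.03389

p = softmax(z) = [0.03512, 0.7054, 0.2595]
p0 = 0.03512

∂p0/∂z0 = p0(1 - p0) = 0.03512 × (1 - 0.03512) = 0.03389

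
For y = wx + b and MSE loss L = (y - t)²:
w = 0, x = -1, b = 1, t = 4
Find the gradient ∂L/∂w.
∂L/∂w = 6

y = wx + b = (0)(-1) + 1 = 1
∂L/∂y = 2(y - t) = 2(1 - 4) = -6
∂y/∂w = x = -1
∂L/∂w = ∂L/∂y · ∂y/∂w = -6 × -1 = 6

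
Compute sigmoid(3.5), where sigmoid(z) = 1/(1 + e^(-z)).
0.9707

sigmoid(3.5) = 1/(1 + e^(-3.5)) = 1/(1 + 0.0302) = 0.9707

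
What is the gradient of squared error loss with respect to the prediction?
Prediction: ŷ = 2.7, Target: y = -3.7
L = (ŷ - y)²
∂L/∂ŷ = 12.8

∂L/∂ŷ = 2(ŷ - y) = 2(2.7 - -3.7) = 2(6.4) = 12.8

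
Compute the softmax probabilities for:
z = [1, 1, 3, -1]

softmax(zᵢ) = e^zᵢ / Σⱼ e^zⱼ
p = [0.105, 0.105, 0.7758, 0.0142]

exp(z) = [2.718, 2.718, 20.09, 0.3679]
Sum = 25.89
p = [0.105, 0.105, 0.7758, 0.0142]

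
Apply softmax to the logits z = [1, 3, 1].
p = [0.1065, 0.787, 0.1065]

exp(z) = [2.718, 20.09, 2.718]
Sum = 25.52
p = [0.1065, 0.787, 0.1065]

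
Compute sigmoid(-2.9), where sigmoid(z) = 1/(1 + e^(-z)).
0.05215

sigmoid(-2.9) = 1/(1 + e^(2.9)) = 1/(1 + 18.17) = 0.05215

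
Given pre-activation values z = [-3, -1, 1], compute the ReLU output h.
h = [0, 0, 1]

ReLU applied element-wise: max(0,-3)=0, max(0,-1)=0, max(0,1)=1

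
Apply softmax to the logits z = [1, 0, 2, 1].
p = [0.1966, 0.0723, 0.5344, 0.1966]

exp(z) = [2.718, 1, 7.389, 2.718]
Sum = 13.83
p = [0.1966, 0.0723, 0.5344, 0.1966]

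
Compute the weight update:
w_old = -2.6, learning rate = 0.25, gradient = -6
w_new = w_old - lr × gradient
w_new = -1.1

w_new = w - η·∂L/∂w = -2.6 - 0.25×(-6) = -2.6 - (-1.5) = -1.1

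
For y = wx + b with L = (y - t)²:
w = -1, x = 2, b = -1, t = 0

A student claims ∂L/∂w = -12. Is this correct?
Correct

y = (-1)(2) + -1 = -3
∂L/∂y = 2(y - t) = 2(-3 - 0) = -6
∂y/∂w = x = 2
∂L/∂w = -6 × 2 = -12

Claimed value: -12
Correct: The correct gradient is -12.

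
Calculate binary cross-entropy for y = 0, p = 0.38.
L = 0.478

L = -0·log(0.38) - 1·log(0.62) = -log(0.62) = 0.478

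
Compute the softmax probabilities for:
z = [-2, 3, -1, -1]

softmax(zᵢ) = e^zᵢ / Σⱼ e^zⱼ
p = [0.0065, 0.9584, 0.0176, 0.0176]

exp(z) = [0.1353, 20.09, 0.3679, 0.3679]
Sum = 20.96
p = [0.0065, 0.9584, 0.0176, 0.0176]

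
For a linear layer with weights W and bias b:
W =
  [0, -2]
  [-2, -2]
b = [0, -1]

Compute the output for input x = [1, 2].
y = [-4, -7]

Wx = [0×1 + -2×2, -2×1 + -2×2]
   = [-4, -6]
y = Wx + b = [-4 + 0, -6 + -1] = [-4, -7]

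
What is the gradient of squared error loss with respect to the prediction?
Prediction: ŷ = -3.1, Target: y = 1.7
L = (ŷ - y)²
∂L/∂ŷ = -9.6

∂L/∂ŷ = 2(ŷ - y) = 2(-3.1 - 1.7) = 2(-4.8) = -9.6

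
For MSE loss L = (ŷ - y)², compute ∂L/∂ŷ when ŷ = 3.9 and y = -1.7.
∂L/∂ŷ = 11.2

∂L/∂ŷ = 2(ŷ - y) = 2(3.9 - -1.7) = 2(5.6) = 11.2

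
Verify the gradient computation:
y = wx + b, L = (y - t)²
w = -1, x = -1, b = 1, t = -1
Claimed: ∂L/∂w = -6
Correct

y = (-1)(-1) + 1 = 2
∂L/∂y = 2(y - t) = 2(2 - -1) = 6
∂y/∂w = x = -1
∂L/∂w = 6 × -1 = -6

Claimed value: -6
Correct: The correct gradient is -6.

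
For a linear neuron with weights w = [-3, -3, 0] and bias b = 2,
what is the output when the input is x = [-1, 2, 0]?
y = -1

y = (-3)(-1) + (-3)(2) + (0)(0) + 2 = -1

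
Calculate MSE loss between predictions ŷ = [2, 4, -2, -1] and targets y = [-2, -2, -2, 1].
MSE = 14

MSE = (1/4)((2--2)² + (4--2)² + (-2--2)² + (-1-1)²) = (1/4)(16 + 36 + 0 + 4) = 14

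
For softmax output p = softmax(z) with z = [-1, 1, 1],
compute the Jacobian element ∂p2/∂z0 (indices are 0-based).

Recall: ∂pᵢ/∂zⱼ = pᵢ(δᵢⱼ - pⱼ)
∂p2/∂z0 = -0.02968

p = softmax(z) = [0.06338, 0.4683, 0.4683]
p2 = 0.4683, p0 = 0.06338

∂p2/∂z0 = -p2 × p0 = -0.4683 × 0.06338 = -0.02968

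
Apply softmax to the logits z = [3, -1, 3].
p = [0.4955, 0.0091, 0.4955]

exp(z) = [20.09, 0.3679, 20.09]
Sum = 40.54
p = [0.4955, 0.0091, 0.4955]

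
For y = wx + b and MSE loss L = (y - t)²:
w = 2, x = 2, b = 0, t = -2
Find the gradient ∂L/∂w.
∂L/∂w = 24

y = wx + b = (2)(2) + 0 = 4
∂L/∂y = 2(y - t) = 2(4 - -2) = 12
∂y/∂w = x = 2
∂L/∂w = ∂L/∂y · ∂y/∂w = 12 × 2 = 24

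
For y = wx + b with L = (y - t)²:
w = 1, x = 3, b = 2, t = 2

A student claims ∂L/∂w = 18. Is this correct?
Correct

y = (1)(3) + 2 = 5
∂L/∂y = 2(y - t) = 2(5 - 2) = 6
∂y/∂w = x = 3
∂L/∂w = 6 × 3 = 18

Claimed value: 18
Correct: The correct gradient is 18.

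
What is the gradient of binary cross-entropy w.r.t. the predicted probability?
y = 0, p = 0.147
∂L/∂p = 1.172

∂L/∂p = -y/p + (1-y)/(1-p) = 0 + 1/0.853 = 1.172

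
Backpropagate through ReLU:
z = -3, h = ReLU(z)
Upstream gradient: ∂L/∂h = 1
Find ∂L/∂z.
∂L/∂z = 0

h = ReLU(-3) = 0
Since z < 0: ∂h/∂z = 0
∂L/∂z = ∂L/∂h · ∂h/∂z = 1 × 0 = 0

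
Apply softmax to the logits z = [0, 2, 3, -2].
p = [0.035, 0.2583, 0.702, 0.0047]

exp(z) = [1, 7.389, 20.09, 0.1353]
Sum = 28.61
p = [0.035, 0.2583, 0.702, 0.0047]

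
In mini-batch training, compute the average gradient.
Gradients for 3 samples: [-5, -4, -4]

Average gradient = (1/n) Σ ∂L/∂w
Average gradient = -4.333

Average = (1/3)(-5 + -4 + -4) = -13/3 = -4.333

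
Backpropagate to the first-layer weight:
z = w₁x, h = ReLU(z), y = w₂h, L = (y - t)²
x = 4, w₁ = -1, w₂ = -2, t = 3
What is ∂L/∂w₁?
∂L/∂w₁ = 0

Forward pass:
z = w₁x = -1×4 = -4
h = ReLU(-4) = 0
y = w₂h = -2×0 = 0

Backward pass:
∂L/∂y = 2(y - t) = 2(0 - 3) = -6
∂y/∂h = w₂ = -2
∂h/∂z = 0 (ReLU derivative)
∂z/∂w₁ = x = 4

∂L/∂w₁ = -6 × -2 × 0 × 4 = 0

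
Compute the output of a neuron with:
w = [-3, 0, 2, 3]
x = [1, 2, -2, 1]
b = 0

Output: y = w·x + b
y = -4

y = (-3)(1) + (0)(2) + (2)(-2) + (3)(1) + 0 = -4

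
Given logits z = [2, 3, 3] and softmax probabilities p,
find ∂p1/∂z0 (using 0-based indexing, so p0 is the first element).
∂p1/∂z0 = -0.06561

p = softmax(z) = [0.1554, 0.4223, 0.4223]
p1 = 0.4223, p0 = 0.1554

∂p1/∂z0 = -p1 × p0 = -0.4223 × 0.1554 = -0.06561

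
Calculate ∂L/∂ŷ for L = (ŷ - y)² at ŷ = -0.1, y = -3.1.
∂L/∂ŷ = 6.0

∂L/∂ŷ = 2(ŷ - y) = 2(-0.1 - -3.1) = 2(3.0) = 6.0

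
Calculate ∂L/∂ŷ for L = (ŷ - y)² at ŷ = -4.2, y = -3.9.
∂L/∂ŷ = -0.6

∂L/∂ŷ = 2(ŷ - y) = 2(-4.2 - -3.9) = 2(-0.3) = -0.6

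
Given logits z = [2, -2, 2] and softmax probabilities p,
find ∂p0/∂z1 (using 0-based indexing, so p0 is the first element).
∂p0/∂z1 = -0.004496

p = softmax(z) = [0.4955, 0.009075, 0.4955]
p0 = 0.4955, p1 = 0.009075

∂p0/∂z1 = -p0 × p1 = -0.4955 × 0.009075 = -0.004496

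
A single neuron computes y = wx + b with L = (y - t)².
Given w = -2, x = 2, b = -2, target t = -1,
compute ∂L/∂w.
∂L/∂w = -20

y = wx + b = (-2)(2) + -2 = -6
∂L/∂y = 2(y - t) = 2(-6 - -1) = -10
∂y/∂w = x = 2
∂L/∂w = ∂L/∂y · ∂y/∂w = -10 × 2 = -20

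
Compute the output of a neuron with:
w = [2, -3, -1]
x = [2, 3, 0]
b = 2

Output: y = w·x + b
y = -3

y = (2)(2) + (-3)(3) + (-1)(0) + 2 = -3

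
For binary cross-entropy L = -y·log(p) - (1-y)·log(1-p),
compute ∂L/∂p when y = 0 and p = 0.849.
∂L/∂p = 6.623

∂L/∂p = -y/p + (1-y)/(1-p) = 0 + 1/0.151 = 6.623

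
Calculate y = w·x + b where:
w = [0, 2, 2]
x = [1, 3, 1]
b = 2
y = 10

y = (0)(1) + (2)(3) + (2)(1) + 2 = 10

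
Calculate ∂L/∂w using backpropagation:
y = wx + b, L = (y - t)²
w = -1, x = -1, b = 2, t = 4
∂L/∂w = 2

y = wx + b = (-1)(-1) + 2 = 3
∂L/∂y = 2(y - t) = 2(3 - 4) = -2
∂y/∂w = x = -1
∂L/∂w = ∂L/∂y · ∂y/∂w = -2 × -1 = 2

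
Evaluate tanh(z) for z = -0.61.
-0.5441

tanh(-0.61) = (e^(-0.61) - e^(0.61))/(e^(-0.61) + e^(0.61)) = -0.5441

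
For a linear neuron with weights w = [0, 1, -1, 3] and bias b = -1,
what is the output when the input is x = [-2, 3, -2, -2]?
y = -2

y = (0)(-2) + (1)(3) + (-1)(-2) + (3)(-2) + -1 = -2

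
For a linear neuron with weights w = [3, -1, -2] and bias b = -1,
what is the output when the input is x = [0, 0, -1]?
y = 1

y = (3)(0) + (-1)(0) + (-2)(-1) + -1 = 1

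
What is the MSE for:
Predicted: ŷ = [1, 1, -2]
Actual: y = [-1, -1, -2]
MSE = 2.667

MSE = (1/3)((1--1)² + (1--1)² + (-2--2)²) = (1/3)(4 + 4 + 0) = 2.667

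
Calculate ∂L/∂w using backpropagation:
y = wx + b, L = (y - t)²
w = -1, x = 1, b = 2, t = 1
∂L/∂w = 0

y = wx + b = (-1)(1) + 2 = 1
∂L/∂y = 2(y - t) = 2(1 - 1) = 0
∂y/∂w = x = 1
∂L/∂w = ∂L/∂y · ∂y/∂w = 0 × 1 = 0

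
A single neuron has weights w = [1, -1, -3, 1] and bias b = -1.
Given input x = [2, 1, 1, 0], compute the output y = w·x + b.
y = -3

y = (1)(2) + (-1)(1) + (-3)(1) + (1)(0) + -1 = -3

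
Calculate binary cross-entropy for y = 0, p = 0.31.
L = 0.3711

L = -0·log(0.31) - 1·log(0.69) = -log(0.69) = 0.3711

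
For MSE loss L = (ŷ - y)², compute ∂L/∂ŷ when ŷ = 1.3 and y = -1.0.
∂L/∂ŷ = 4.6

∂L/∂ŷ = 2(ŷ - y) = 2(1.3 - -1.0) = 2(2.3) = 4.6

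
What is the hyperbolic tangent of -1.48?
-0.9015

tanh(-1.48) = (e^(-1.48) - e^(1.48))/(e^(-1.48) + e^(1.48)) = -0.9015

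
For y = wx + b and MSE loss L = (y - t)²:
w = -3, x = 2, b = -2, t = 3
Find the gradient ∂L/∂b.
∂L/∂b = -22

y = wx + b = (-3)(2) + -2 = -8
∂L/∂y = 2(y - t) = 2(-8 - 3) = -22
∂y/∂b = 1
∂L/∂b = ∂L/∂y · ∂y/∂b = -22 × 1 = -22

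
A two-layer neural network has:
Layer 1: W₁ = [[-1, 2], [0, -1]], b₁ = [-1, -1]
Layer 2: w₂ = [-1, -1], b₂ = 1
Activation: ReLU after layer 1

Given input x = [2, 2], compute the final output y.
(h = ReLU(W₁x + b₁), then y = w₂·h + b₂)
y = 0

Layer 1 pre-activation: z₁ = [1, -3]
After ReLU: h = [1, 0]
Layer 2 output: y = -1×1 + -1×0 + 1 = 0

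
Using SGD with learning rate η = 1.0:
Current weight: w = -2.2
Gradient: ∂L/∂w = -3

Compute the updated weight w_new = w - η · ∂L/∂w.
w_new = 0.8

w_new = w - η·∂L/∂w = -2.2 - 1.0×(-3) = -2.2 - (-3) = 0.8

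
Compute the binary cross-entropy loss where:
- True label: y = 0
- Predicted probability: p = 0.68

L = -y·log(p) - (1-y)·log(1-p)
L = 1.139

L = -0·log(0.68) - 1·log(0.32) = -log(0.32) = 1.139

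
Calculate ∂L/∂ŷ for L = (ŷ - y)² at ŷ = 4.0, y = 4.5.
∂L/∂ŷ = -1.0

∂L/∂ŷ = 2(ŷ - y) = 2(4.0 - 4.5) = 2(-0.5) = -1.0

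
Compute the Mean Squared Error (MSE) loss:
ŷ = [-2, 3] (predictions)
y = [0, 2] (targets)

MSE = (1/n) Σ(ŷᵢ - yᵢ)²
MSE = 2.5

MSE = (1/2)((-2-0)² + (3-2)²) = (1/2)(4 + 1) = 2.5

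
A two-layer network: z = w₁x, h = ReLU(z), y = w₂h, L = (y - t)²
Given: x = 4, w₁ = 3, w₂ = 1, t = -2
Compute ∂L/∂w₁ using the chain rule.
∂L/∂w₁ = 112

Forward pass:
z = w₁x = 3×4 = 12
h = ReLU(12) = 12
y = w₂h = 1×12 = 12

Backward pass:
∂L/∂y = 2(y - t) = 2(12 - -2) = 28
∂y/∂h = w₂ = 1
∂h/∂z = 1 (ReLU derivative)
∂z/∂w₁ = x = 4

∂L/∂w₁ = 28 × 1 × 1 × 4 = 112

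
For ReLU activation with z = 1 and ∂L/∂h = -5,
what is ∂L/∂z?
∂L/∂z = -5

h = ReLU(1) = 1
Since z > 0: ∂h/∂z = 1
∂L/∂z = ∂L/∂h · ∂h/∂z = -5 × 1 = -5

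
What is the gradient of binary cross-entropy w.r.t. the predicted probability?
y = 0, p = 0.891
∂L/∂p = 9.174

∂L/∂p = -y/p + (1-y)/(1-p) = 0 + 1/0.109 = 9.174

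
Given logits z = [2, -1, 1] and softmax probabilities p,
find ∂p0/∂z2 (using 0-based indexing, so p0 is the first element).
∂p0/∂z2 = -0.183

p = softmax(z) = [0.7054, 0.03512, 0.2595]
p0 = 0.7054, p2 = 0.2595

∂p0/∂z2 = -p0 × p2 = -0.7054 × 0.2595 = -0.183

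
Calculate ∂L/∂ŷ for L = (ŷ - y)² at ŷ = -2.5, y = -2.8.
∂L/∂ŷ = 0.6

∂L/∂ŷ = 2(ŷ - y) = 2(-2.5 - -2.8) = 2(0.3) = 0.6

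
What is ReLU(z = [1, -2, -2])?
h = [1, 0, 0]

ReLU applied element-wise: max(0,1)=1, max(0,-2)=0, max(0,-2)=0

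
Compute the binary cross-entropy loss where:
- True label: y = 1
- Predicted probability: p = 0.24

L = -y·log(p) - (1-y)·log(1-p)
L = 1.427

L = -1·log(0.24) - 0·log(0.76) = -log(0.24) = 1.427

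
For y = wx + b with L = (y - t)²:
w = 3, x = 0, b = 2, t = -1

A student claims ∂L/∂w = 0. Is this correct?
Correct

y = (3)(0) + 2 = 2
∂L/∂y = 2(y - t) = 2(2 - -1) = 6
∂y/∂w = x = 0
∂L/∂w = 6 × 0 = 0

Claimed value: 0
Correct: The correct gradient is 0.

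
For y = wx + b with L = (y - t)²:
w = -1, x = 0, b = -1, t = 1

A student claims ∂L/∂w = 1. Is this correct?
Incorrect

y = (-1)(0) + -1 = -1
∂L/∂y = 2(y - t) = 2(-1 - 1) = -4
∂y/∂w = x = 0
∂L/∂w = -4 × 0 = 0

Claimed value: 1
Incorrect: The correct gradient is 0.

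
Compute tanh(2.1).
0.9705

tanh(2.1) = (e^(2.1) - e^(-2.1))/(e^(2.1) + e^(-2.1)) = 0.9705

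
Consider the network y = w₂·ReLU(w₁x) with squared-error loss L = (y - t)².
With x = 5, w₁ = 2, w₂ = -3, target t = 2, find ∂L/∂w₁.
∂L/∂w₁ = 960

Forward pass:
z = w₁x = 2×5 = 10
h = ReLU(10) = 10
y = w₂h = -3×10 = -30

Backward pass:
∂L/∂y = 2(y - t) = 2(-30 - 2) = -64
∂y/∂h = w₂ = -3
∂h/∂z = 1 (ReLU derivative)
∂z/∂w₁ = x = 5

∂L/∂w₁ = -64 × -3 × 1 × 5 = 960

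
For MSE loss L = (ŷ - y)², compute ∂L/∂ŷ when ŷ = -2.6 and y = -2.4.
∂L/∂ŷ = -0.4

∂L/∂ŷ = 2(ŷ - y) = 2(-2.6 - -2.4) = 2(-0.2) = -0.4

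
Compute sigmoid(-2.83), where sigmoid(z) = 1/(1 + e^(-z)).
0.05572

sigmoid(-2.83) = 1/(1 + e^(2.83)) = 1/(1 + 16.95) = 0.05572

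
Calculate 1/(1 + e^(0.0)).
0.5

sigmoid(0.0) = 1/(1 + e^(0.0)) = 1/(1 + 1) = 0.5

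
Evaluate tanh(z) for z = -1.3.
-0.8617

tanh(-1.3) = (e^(-1.3) - e^(1.3))/(e^(-1.3) + e^(1.3)) = -0.8617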